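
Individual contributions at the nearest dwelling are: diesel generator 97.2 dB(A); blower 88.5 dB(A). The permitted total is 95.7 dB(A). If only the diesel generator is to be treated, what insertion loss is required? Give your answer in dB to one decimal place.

2.4 dB

Everything except the diesel generator sums to 10^(88.5/10) = 7.079e+08 in linear terms, 88.50 dB(A).
The limit corresponds to 10^(95.7/10) = 3.715e+09; subtracting the fixed part leaves 3.007e+09 for the diesel generator, i.e. 94.78 dB(A).
Required insertion loss = 97.2 − 94.78 = 2.42 dB.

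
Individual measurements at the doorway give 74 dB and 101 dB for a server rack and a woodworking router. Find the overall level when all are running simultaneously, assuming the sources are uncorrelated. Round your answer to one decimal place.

101.0 dB

For uncorrelated sources the intensities add, so convert each level to linear form, sum, and take 10·log₁₀ of the total.
Σ 10^(L/10) = 10^(74/10) + 10^(101/10) = 1.261e+10.
L_total = 10·log₁₀(1.261e+10) = 101.01 dB.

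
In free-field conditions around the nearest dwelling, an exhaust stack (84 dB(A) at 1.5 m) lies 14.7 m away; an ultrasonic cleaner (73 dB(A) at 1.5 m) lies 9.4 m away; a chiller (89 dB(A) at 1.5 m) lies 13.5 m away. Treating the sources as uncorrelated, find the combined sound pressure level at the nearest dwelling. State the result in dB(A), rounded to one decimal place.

71.1 dB(A)

First find each source's level at the receiver (point-source: −20·log₁₀(r/r_ref)), then combine on an intensity basis.
exhaust stack: 84 − 20·log₁₀(14.7/1.5) = 84 − 19.82 = 64.18 dB(A).
ultrasonic cleaner: 73 − 20·log₁₀(9.4/1.5) = 73 − 15.94 = 57.06 dB(A).
chiller: 89 − 20·log₁₀(13.5/1.5) = 89 − 19.08 = 69.92 dB(A).
Σ 10^(L/10) = 1.293e+07 → L_total = 10·log₁₀(1.293e+07) = 71.12 dB(A).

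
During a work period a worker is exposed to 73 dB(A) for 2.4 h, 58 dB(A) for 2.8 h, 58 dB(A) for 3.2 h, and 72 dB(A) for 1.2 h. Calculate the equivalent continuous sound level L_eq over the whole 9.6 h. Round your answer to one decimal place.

Weight each interval's intensity by its duration and average over T = 9.6 h:
Σ tᵢ·10^(Lᵢ/10) = 2.4·10^(73/10) + 2.8·10^(58/10) + 3.2·10^(58/10) + 1.2·10^(72/10) = 7.069e+07.
L_eq = 10·log₁₀(7.069e+07/9.6) = 68.67 dB(A).

68.7 dB(A)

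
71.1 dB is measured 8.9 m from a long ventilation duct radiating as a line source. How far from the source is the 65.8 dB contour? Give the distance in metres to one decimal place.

30.2 m

For a line source L₁ − L₂ = 10·log₁₀(r₂/r₁), so r₂ = r₁·10^((L₁−L₂)/10).
r₂ = 8.9·10^((71.1−65.8)/10) = 8.9·10^(5.3/10) = 30.16 m.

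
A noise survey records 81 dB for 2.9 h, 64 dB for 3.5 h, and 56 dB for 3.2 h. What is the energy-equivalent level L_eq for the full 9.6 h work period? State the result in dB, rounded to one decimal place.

75.9 dB

Weight each interval's intensity by its duration and average over T = 9.6 h:
Σ tᵢ·10^(Lᵢ/10) = 2.9·10^(81/10) + 3.5·10^(64/10) + 3.2·10^(56/10) = 3.752e+08.
L_eq = 10·log₁₀(3.752e+08/9.6) = 75.92 dB.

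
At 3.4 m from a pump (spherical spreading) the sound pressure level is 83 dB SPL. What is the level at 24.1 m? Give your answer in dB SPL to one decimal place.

66.0 dB SPL

Point-source attenuation: ΔL = 20·log₁₀(r₂/r₁) = 20·log₁₀(24.1/3.4) = 17.011 dB.
L₂ = 83 − 20·log₁₀(24.1/3.4) = 83 − 17.011 = 65.99 dB SPL.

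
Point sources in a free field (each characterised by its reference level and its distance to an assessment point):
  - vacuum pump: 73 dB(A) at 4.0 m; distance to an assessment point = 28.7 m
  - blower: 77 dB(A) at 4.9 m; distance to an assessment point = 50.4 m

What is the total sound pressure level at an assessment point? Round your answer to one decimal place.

59.4 dB(A)

First find each source's level at the receiver (point-source: −20·log₁₀(r/r_ref)), then combine on an intensity basis.
vacuum pump: 73 − 20·log₁₀(28.7/4.0) = 73 − 17.12 = 55.88 dB(A).
blower: 77 − 20·log₁₀(50.4/4.9) = 77 − 20.24 = 56.76 dB(A).
Σ 10^(L/10) = 8.613e+05 → L_total = 10·log₁₀(8.613e+05) = 59.35 dB(A).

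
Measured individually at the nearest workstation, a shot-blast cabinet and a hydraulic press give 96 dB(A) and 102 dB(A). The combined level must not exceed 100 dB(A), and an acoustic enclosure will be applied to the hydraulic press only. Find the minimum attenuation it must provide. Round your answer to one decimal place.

Everything except the hydraulic press sums to 10^(96/10) = 3.981e+09 in linear terms, 96.00 dB(A).
The limit corresponds to 10^(100/10) = 1.000e+10; subtracting the fixed part leaves 6.019e+09 for the hydraulic press, i.e. 97.80 dB(A).
Required insertion loss = 102 − 97.80 = 4.20 dB.

4.2 dB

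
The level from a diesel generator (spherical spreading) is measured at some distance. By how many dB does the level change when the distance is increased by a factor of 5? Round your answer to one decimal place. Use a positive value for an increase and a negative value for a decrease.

-14.0 dB

With spherical spreading the level changes by −20·log₁₀(r₂/r₁).
ΔL = −20·log₁₀(5) = -13.98 dB.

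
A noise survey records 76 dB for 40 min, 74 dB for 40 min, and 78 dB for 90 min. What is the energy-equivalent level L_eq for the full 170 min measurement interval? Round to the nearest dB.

The energy average is taken in the linear domain: L_eq = 10·log₁₀[(Σ tᵢ·10^(Lᵢ/10))/T], T = 170 min.
Σ tᵢ·10^(Lᵢ/10) = 40·10^(76/10) + 40·10^(74/10) + 90·10^(78/10) = 8.276e+09.
L_eq = 10·log₁₀(8.276e+09/170) = 76.87 dB.

77 dB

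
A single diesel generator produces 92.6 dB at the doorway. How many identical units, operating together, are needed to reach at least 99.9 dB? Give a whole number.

6

Need L₁ + 10·log₁₀ N ≥ 99.9, i.e. log₁₀ N ≥ 0.73.
N ≥ 10^(7.3/10) = 5.370, so N = 6.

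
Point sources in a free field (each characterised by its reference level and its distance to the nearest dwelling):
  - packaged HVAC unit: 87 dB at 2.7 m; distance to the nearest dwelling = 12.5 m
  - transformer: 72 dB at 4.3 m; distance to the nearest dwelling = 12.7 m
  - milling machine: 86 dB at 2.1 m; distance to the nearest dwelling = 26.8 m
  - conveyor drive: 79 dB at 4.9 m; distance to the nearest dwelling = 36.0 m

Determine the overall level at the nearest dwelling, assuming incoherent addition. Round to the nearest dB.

First find each source's level at the receiver (point-source: −20·log₁₀(r/r_ref)), then combine on an intensity basis.
packaged HVAC unit: 87 − 20·log₁₀(12.5/2.7) = 87 − 13.31 = 73.69 dB.
transformer: 72 − 20·log₁₀(12.7/4.3) = 72 − 9.41 = 62.59 dB.
milling machine: 86 − 20·log₁₀(26.8/2.1) = 86 − 22.12 = 63.88 dB.
conveyor drive: 79 − 20·log₁₀(36.0/4.9) = 79 − 17.32 = 61.68 dB.
Σ 10^(L/10) = 2.912e+07 → L_total = 10·log₁₀(2.912e+07) = 74.64 dB.

75 dB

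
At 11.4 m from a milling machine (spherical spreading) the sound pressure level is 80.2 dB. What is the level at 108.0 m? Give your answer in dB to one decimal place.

60.7 dB

For a point source, L₂ = L₁ − 20·log₁₀(r₂/r₁).
L₂ = 80.2 − 20·log₁₀(108.0/11.4) = 80.2 − 19.530 = 60.67 dB.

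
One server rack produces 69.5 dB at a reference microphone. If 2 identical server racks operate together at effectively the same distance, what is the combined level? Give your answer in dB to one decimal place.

72.5 dB

N identical incoherent sources raise the level by 10·log₁₀ N.
L_total = 69.5 + 10·log₁₀(2) = 69.5 + 3.010 = 72.51 dB.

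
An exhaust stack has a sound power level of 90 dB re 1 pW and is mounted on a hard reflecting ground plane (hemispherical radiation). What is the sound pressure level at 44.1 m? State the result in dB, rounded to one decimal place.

L_p = L_w − 10·log₁₀(2π·r²) with r = 44.1 m.
2π·r² = 1.222e+04 m², 10·log₁₀ of that is 40.871 dB.
L_p = 90 − 40.871 = 49.13 dB.

49.1 dB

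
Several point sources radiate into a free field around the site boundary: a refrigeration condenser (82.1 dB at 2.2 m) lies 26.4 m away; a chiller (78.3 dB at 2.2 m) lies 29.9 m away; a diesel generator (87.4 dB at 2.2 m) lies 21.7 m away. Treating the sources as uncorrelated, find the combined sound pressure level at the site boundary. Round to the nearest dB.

69 dB

First find each source's level at the receiver (point-source: −20·log₁₀(r/r_ref)), then combine on an intensity basis.
refrigeration condenser: 82.1 − 20·log₁₀(26.4/2.2) = 82.1 − 21.58 = 60.52 dB.
chiller: 78.3 − 20·log₁₀(29.9/2.2) = 78.3 − 22.66 = 55.64 dB.
diesel generator: 87.4 − 20·log₁₀(21.7/2.2) = 87.4 − 19.88 = 67.52 dB.
Σ 10^(L/10) = 7.141e+06 → L_total = 10·log₁₀(7.141e+06) = 68.54 dB.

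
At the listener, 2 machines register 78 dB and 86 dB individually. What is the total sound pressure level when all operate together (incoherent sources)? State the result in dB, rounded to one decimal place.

Incoherent sources combine by intensity addition: L_total = 10·log₁₀(Σ 10^(L_i/10)).
Σ 10^(L/10) = 10^(78/10) + 10^(86/10) = 4.612e+08.
L_total = 10·log₁₀(4.612e+08) = 86.64 dB.

86.6 dB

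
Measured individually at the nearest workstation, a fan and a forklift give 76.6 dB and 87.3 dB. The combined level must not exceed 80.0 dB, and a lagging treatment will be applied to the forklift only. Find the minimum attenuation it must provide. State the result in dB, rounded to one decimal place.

The untreated sources together contribute 10^(76.6/10) = 4.571e+07, i.e. 76.60 dB.
To meet 80.0 dB overall, the treated forklift may contribute at most 10^(80.0/10) − 4.571e+07 = 5.429e+07, i.e. 77.35 dB.
Required insertion loss = 87.3 − 77.35 = 9.95 dB.

10.0 dB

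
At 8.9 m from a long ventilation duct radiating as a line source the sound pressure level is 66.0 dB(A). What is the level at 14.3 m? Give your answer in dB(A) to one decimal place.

Line-source attenuation: ΔL = 10·log₁₀(r₂/r₁) = 10·log₁₀(14.3/8.9) = 2.059 dB.
L₂ = 66.0 − 10·log₁₀(14.3/8.9) = 66.0 − 2.059 = 63.94 dB(A).

63.9 dB(A)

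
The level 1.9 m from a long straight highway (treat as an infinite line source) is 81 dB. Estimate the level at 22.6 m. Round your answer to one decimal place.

For a line source, L₂ = L₁ − 10·log₁₀(r₂/r₁).
L₂ = 81 − 10·log₁₀(22.6/1.9) = 81 − 10.754 = 70.25 dB.

70.2 dB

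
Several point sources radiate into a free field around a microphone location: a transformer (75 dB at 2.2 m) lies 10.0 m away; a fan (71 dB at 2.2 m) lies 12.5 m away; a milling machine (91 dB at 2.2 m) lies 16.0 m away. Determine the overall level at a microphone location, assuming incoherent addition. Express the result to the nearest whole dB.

74 dB

Apply inverse-square spreading to bring every level to the receiver, then sum 10^(L/10).
transformer: 75 − 20·log₁₀(10.0/2.2) = 75 − 13.15 = 61.85 dB.
fan: 71 − 20·log₁₀(12.5/2.2) = 71 − 15.09 = 55.91 dB.
milling machine: 91 − 20·log₁₀(16.0/2.2) = 91 − 17.23 = 73.77 dB.
Σ 10^(L/10) = 2.572e+07 → L_total = 10·log₁₀(2.572e+07) = 74.10 dB.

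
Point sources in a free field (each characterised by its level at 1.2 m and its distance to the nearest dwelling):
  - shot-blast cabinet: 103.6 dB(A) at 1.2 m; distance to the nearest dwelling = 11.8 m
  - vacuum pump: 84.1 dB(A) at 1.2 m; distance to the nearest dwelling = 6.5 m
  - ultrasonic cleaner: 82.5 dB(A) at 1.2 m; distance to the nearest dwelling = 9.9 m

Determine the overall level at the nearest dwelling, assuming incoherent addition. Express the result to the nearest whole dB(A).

Propagate each source to the receiver with L = L_ref − 20·log₁₀(r/r_ref), then add intensities.
shot-blast cabinet: 103.6 − 20·log₁₀(11.8/1.2) = 103.6 − 19.85 = 83.75 dB(A).
vacuum pump: 84.1 − 20·log₁₀(6.5/1.2) = 84.1 − 14.67 = 69.43 dB(A).
ultrasonic cleaner: 82.5 − 20·log₁₀(9.9/1.2) = 82.5 − 18.33 = 64.17 dB(A).
Σ 10^(L/10) = 2.483e+08 → L_total = 10·log₁₀(2.483e+08) = 83.95 dB(A).

84 dB(A)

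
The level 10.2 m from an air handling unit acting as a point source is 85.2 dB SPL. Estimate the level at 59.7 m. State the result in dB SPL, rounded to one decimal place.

Point-source attenuation: ΔL = 20·log₁₀(r₂/r₁) = 20·log₁₀(59.7/10.2) = 15.347 dB.
L₂ = 85.2 − 20·log₁₀(59.7/10.2) = 85.2 − 15.347 = 69.85 dB SPL.

69.9 dB SPL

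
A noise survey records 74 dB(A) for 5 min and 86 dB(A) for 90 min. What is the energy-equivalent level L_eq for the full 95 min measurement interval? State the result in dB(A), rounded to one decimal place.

L_eq = 10·log₁₀[(1/T)·Σ tᵢ·10^(Lᵢ/10)] with T = 95 min.
Σ tᵢ·10^(Lᵢ/10) = 5·10^(74/10) + 90·10^(86/10) = 3.596e+10.
L_eq = 10·log₁₀(3.596e+10/95) = 85.78 dB(A).

85.8 dB(A)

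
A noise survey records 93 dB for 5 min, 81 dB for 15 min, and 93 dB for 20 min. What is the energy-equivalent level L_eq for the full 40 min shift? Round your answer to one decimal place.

Weight each interval's intensity by its duration and average over T = 40 min:
Σ tᵢ·10^(Lᵢ/10) = 5·10^(93/10) + 15·10^(81/10) + 20·10^(93/10) = 5.177e+10.
L_eq = 10·log₁₀(5.177e+10/40) = 91.12 dB.

91.1 dB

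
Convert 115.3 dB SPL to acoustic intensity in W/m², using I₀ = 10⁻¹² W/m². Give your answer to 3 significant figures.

I = I₀·10^(L/10) = 10⁻¹² × 10^(115.3/10) = 10^(-0.470).

0.339 W/m²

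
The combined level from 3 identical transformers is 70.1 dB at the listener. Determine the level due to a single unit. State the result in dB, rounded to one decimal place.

For N identical incoherent sources L_total = L₁ + 10·log₁₀ N, so L₁ = 70.1 − 10·log₁₀(3) = 70.1 − 4.771.

65.3 dB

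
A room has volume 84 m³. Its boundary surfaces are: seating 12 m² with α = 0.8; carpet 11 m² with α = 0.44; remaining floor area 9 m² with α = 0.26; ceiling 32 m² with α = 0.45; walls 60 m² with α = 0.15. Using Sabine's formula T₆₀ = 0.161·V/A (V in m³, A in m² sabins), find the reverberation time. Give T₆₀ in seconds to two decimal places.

A = Σ Sᵢαᵢ = 12·0.8 + 11·0.44 + 9·0.26 + 32·0.45 + 60·0.15 = 40.18 m².
T₆₀ = 0.161 × 84 / 40.18 = 0.337 s.

0.34 s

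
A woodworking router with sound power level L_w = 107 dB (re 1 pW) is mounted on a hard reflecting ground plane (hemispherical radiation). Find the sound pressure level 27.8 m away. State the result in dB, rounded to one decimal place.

70.1 dB

Free-field hemispherical radiation: L_p = L_w − 10·log₁₀(2π·r²), r = 27.8 m.
2π·r² = 4856 m², 10·log₁₀ of that is 36.863 dB.
L_p = 107 − 36.863 = 70.14 dB.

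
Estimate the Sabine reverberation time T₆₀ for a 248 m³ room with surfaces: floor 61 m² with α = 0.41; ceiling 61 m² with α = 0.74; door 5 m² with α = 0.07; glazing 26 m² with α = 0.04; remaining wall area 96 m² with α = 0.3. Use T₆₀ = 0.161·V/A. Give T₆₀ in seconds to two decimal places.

A = Σ Sᵢαᵢ = 61·0.41 + 61·0.74 + 5·0.07 + 26·0.04 + 96·0.3 = 100.34 m².
T₆₀ = 0.161·V/A = 0.161·248/100.34 = 0.398 s.

0.40 s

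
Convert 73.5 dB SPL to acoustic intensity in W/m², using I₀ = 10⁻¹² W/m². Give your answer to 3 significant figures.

I = I₀·10^(L/10) = 10⁻¹² × 10^(73.5/10) = 10^(-4.650).

2.24e-05 W/m²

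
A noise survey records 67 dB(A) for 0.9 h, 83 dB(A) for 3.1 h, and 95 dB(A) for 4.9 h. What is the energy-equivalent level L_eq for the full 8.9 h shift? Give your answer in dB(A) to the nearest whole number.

93 dB(A)

L_eq = 10·log₁₀[(1/T)·Σ tᵢ·10^(Lᵢ/10)] with T = 8.9 h.
Σ tᵢ·10^(Lᵢ/10) = 0.9·10^(67/10) + 3.1·10^(83/10) + 4.9·10^(95/10) = 1.612e+10.
L_eq = 10·log₁₀(1.612e+10/8.9) = 92.58 dB(A).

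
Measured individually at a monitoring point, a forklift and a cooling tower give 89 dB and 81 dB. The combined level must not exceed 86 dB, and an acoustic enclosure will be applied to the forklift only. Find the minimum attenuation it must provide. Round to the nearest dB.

5 dB

Everything except the forklift sums to 10^(81/10) = 1.259e+08 in linear terms, 81.00 dB.
The limit corresponds to 10^(86/10) = 3.981e+08; subtracting the fixed part leaves 2.722e+08 for the forklift, i.e. 84.35 dB.
Required insertion loss = 89 − 84.35 = 4.65 dB.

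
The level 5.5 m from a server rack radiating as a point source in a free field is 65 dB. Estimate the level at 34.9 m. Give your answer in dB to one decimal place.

Spherical spreading from a point source gives a 20·log₁₀(r₂/r₁) drop.
L₂ = 65 − 20·log₁₀(34.9/5.5) = 65 − 16.049 = 48.95 dB.

49.0 dB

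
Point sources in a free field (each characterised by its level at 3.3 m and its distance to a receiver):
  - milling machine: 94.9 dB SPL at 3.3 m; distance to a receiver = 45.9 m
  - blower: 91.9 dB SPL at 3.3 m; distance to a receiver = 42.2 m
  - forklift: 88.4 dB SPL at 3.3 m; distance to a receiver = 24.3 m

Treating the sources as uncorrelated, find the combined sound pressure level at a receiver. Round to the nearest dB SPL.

76 dB SPL

Propagate each source to the receiver with L = L_ref − 20·log₁₀(r/r_ref), then add intensities.
milling machine: 94.9 − 20·log₁₀(45.9/3.3) = 94.9 − 22.87 = 72.03 dB SPL.
blower: 91.9 − 20·log₁₀(42.2/3.3) = 91.9 − 22.14 = 69.76 dB SPL.
forklift: 88.4 − 20·log₁₀(24.3/3.3) = 88.4 − 17.34 = 71.06 dB SPL.
Σ 10^(L/10) = 3.820e+07 → L_total = 10·log₁₀(3.820e+07) = 75.82 dB SPL.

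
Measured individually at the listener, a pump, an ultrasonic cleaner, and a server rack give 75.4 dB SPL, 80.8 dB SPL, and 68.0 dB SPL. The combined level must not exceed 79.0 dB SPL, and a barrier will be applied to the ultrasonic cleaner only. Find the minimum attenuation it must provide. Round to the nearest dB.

5 dB

The untreated sources together contribute 10^(75.4/10) + 10^(68.0/10) = 4.098e+07, i.e. 76.13 dB SPL.
The limit corresponds to 10^(79.0/10) = 7.943e+07; subtracting the fixed part leaves 3.845e+07 for the ultrasonic cleaner, i.e. 75.85 dB SPL.
Required insertion loss = 80.8 − 75.85 = 4.95 dB.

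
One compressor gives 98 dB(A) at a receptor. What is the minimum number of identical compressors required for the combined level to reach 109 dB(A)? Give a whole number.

13

N identical sources give L₁ + 10·log₁₀ N, so require 10·log₁₀ N ≥ 109 − 98 = 11.0 dB.
N ≥ 10^(11.0/10) = 12.589, so N = 13.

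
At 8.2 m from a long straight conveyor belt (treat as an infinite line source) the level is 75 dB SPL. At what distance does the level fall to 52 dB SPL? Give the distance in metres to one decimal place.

Line-source spreading drops the level by 10·log₁₀(r₂/r₁); inverting, r₂/r₁ = 10^(ΔL/10).
r₂ = 8.2·10^((75−52)/10) = 8.2·10^(23.0/10) = 1636.12 m.

1636.1 m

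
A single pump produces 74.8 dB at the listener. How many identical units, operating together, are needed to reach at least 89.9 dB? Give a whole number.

The shortfall is 89.9 − 74.8 = 15.1 dB, and N units add 10·log₁₀ N, so need 10·log₁₀ N ≥ 15.1.
N ≥ 10^(15.1/10) = 32.359, so N = 33.

33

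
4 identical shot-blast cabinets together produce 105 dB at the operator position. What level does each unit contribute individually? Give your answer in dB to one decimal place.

For N identical incoherent sources L_total = L₁ + 10·log₁₀ N, so L₁ = 105 − 10·log₁₀(4) = 105 − 6.021.

99.0 dB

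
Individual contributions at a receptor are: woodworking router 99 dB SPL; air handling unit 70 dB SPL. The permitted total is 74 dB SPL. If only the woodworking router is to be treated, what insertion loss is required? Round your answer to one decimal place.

27.2 dB

Fixed contribution from the other source: Σ 10^(L/10) = 10^(70/10) = 1.000e+07 (70.00 dB SPL).
To meet 74 dB SPL overall, the treated woodworking router may contribute at most 10^(74/10) − 1.000e+07 = 1.512e+07, i.e. 71.80 dB SPL.
So the woodworking router must be reduced from 99 to 71.80 dB SPL: IL = 27.20 dB.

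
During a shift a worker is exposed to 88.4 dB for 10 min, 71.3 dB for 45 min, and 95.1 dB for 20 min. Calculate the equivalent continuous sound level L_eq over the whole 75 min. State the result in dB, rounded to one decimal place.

89.8 dB

The energy average is taken in the linear domain: L_eq = 10·log₁₀[(Σ tᵢ·10^(Lᵢ/10))/T], T = 75 min.
Σ tᵢ·10^(Lᵢ/10) = 10·10^(88.4/10) + 45·10^(71.3/10) + 20·10^(95.1/10) = 7.224e+10.
L_eq = 10·log₁₀(7.224e+10/75) = 89.84 dB.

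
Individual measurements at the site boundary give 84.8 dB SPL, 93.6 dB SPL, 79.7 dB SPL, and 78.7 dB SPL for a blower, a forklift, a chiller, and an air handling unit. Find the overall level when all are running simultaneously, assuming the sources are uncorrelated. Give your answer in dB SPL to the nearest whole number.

94 dB SPL

For uncorrelated sources the intensities add, so convert each level to linear form, sum, and take 10·log₁₀ of the total.
Σ 10^(L/10) = 10^(84.8/10) + 10^(93.6/10) + 10^(79.7/10) + 10^(78.7/10) = 2.760e+09.
L_total = 10·log₁₀(2.760e+09) = 94.41 dB SPL.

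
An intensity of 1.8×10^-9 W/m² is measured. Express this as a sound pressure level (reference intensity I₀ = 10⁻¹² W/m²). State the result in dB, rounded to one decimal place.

I/I₀ = 1.8×10^-9/10⁻¹² = 1.8×10^3, and L = 10·log₁₀(I/I₀).
L = 10·(0.2553 + 3) = 32.55 dB.

32.6 dB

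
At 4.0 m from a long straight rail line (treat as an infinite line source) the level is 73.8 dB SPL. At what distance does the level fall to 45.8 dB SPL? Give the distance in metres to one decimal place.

The 28.0 dB drop corresponds to a distance ratio of 10^(28.0/10) for a line source.
r₂ = 4.0·10^((73.8−45.8)/10) = 4.0·10^(28.0/10) = 2523.83 m.

2523.8 m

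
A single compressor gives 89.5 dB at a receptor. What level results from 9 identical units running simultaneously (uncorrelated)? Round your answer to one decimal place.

With 9 equal, uncorrelated contributions the intensity is 9× that of one unit, giving a rise of 10·log₁₀ 9.
L_total = 89.5 + 10·log₁₀(9) = 89.5 + 9.542 = 99.04 dB.

99.0 dB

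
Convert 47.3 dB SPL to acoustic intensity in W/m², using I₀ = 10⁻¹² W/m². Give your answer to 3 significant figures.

I/I₀ = 10^(47.3/10) = 5.37e+04, so I = 5.37e+04 × 10⁻¹² W/m².

5.37e-08 W/m²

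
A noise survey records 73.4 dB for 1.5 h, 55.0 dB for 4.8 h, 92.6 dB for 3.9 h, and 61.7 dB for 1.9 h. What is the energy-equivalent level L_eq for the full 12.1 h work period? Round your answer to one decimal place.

87.7 dB

L_eq = 10·log₁₀[(1/T)·Σ tᵢ·10^(Lᵢ/10)] with T = 12.1 h.
Σ tᵢ·10^(Lᵢ/10) = 1.5·10^(73.4/10) + 4.8·10^(55.0/10) + 3.9·10^(92.6/10) + 1.9·10^(61.7/10) = 7.134e+09.
L_eq = 10·log₁₀(7.134e+09/12.1) = 87.71 dB.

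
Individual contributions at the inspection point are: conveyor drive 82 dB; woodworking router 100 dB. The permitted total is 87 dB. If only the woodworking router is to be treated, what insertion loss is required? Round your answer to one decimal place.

Everything except the woodworking router sums to 10^(82/10) = 1.585e+08 in linear terms, 82.00 dB.
To meet 87 dB overall, the treated woodworking router may contribute at most 10^(87/10) − 1.585e+08 = 3.427e+08, i.e. 85.35 dB.
So the woodworking router must be reduced from 100 to 85.35 dB: IL = 14.65 dB.

14.7 dB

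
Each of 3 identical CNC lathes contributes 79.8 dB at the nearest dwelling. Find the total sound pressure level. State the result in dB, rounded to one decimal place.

L_total = L₁ + 10·log₁₀ N for N identical incoherent sources.
L_total = 79.8 + 10·log₁₀(3) = 79.8 + 4.771 = 84.57 dB.

84.6 dB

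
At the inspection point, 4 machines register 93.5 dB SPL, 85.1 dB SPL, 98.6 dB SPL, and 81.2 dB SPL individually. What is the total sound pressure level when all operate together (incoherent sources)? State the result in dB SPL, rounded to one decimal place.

Incoherent sources combine by intensity addition: L_total = 10·log₁₀(Σ 10^(L_i/10)).
Σ 10^(L/10) = 10^(93.5/10) + 10^(85.1/10) + 10^(98.6/10) + 10^(81.2/10) = 9.939e+09.
L_total = 10·log₁₀(9.939e+09) = 99.97 dB SPL.

100.0 dB SPL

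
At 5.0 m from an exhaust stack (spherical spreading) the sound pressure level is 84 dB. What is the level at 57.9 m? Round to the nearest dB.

63 dB

Point-source attenuation: ΔL = 20·log₁₀(r₂/r₁) = 20·log₁₀(57.9/5.0) = 21.274 dB.
L₂ = 84 − 20·log₁₀(57.9/5.0) = 84 − 21.274 = 62.73 dB.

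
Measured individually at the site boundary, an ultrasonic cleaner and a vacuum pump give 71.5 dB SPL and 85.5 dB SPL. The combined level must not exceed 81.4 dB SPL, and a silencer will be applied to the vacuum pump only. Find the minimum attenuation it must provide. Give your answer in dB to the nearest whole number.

5 dB

Everything except the vacuum pump sums to 10^(71.5/10) = 1.413e+07 in linear terms, 71.50 dB SPL.
To meet 81.4 dB SPL overall, the treated vacuum pump may contribute at most 10^(81.4/10) − 1.413e+07 = 1.239e+08, i.e. 80.93 dB SPL.
Required insertion loss = 85.5 − 80.93 = 4.57 dB.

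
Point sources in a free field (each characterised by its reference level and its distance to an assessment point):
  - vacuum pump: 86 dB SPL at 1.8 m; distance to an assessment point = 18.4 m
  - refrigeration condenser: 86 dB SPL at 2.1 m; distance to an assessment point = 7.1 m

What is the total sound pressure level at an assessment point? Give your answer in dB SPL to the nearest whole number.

76 dB SPL

Apply inverse-square spreading to bring every level to the receiver, then sum 10^(L/10).
vacuum pump: 86 − 20·log₁₀(18.4/1.8) = 86 − 20.19 = 65.81 dB SPL.
refrigeration condenser: 86 − 20·log₁₀(7.1/2.1) = 86 − 10.58 = 75.42 dB SPL.
Σ 10^(L/10) = 3.864e+07 → L_total = 10·log₁₀(3.864e+07) = 75.87 dB SPL.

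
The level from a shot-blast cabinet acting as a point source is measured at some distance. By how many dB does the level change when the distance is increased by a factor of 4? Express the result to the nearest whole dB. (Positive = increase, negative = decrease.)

A point source loses 6 dB per doubling of distance; generally ΔL = −20·log₁₀(r₂/r₁).
ΔL = −20·log₁₀(4) = -12.04 dB.

-12 dB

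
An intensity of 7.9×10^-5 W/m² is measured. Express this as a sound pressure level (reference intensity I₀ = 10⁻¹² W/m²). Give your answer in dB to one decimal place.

L = 10·log₁₀(I/I₀) = 10·log₁₀(7.9×10^-5/10⁻¹²) = 10·log₁₀(7.9×10^7).
L = 10·(0.8976 + 7) = 78.98 dB.

79.0 dB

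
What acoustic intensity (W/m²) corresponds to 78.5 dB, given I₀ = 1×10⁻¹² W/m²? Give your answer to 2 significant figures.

I/I₀ = 10^(78.5/10) = 7.079e+07, so I = 7.079e+07 × 10⁻¹² W/m².

7.1e-05 W/m²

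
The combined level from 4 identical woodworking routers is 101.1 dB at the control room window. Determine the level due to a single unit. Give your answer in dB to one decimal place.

95.1 dB

4 equal contributions raise the level by 10·log₁₀ 4 = 6.021 dB, so each unit alone gives 101.1 − 6.021.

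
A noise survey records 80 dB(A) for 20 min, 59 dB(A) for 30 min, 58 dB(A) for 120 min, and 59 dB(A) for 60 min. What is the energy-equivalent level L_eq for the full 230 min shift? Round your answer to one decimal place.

69.7 dB(A)

The energy average is taken in the linear domain: L_eq = 10·log₁₀[(Σ tᵢ·10^(Lᵢ/10))/T], T = 230 min.
Σ tᵢ·10^(Lᵢ/10) = 20·10^(80/10) + 30·10^(59/10) + 120·10^(58/10) + 60·10^(59/10) = 2.147e+09.
L_eq = 10·log₁₀(2.147e+09/230) = 69.70 dB(A).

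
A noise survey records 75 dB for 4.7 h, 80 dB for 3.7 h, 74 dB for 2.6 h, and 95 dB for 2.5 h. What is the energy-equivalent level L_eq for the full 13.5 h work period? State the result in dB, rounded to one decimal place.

88.0 dB

Weight each interval's intensity by its duration and average over T = 13.5 h:
Σ tᵢ·10^(Lᵢ/10) = 4.7·10^(75/10) + 3.7·10^(80/10) + 2.6·10^(74/10) + 2.5·10^(95/10) = 8.490e+09.
L_eq = 10·log₁₀(8.490e+09/13.5) = 87.99 dB.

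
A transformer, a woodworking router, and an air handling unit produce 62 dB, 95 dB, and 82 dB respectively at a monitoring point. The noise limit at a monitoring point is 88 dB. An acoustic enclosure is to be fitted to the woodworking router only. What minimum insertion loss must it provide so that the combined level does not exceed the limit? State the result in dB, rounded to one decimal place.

Everything except the woodworking router sums to 10^(62/10) + 10^(82/10) = 1.601e+08 in linear terms, 82.04 dB.
To meet 88 dB overall, the treated woodworking router may contribute at most 10^(88/10) − 1.601e+08 = 4.709e+08, i.e. 86.73 dB.
Required insertion loss = 95 − 86.73 = 8.27 dB.

8.3 dB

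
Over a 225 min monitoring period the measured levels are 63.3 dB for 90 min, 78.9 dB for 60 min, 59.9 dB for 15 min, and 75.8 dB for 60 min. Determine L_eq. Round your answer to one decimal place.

75.0 dB

Weight each interval's intensity by its duration and average over T = 225 min:
Σ tᵢ·10^(Lᵢ/10) = 90·10^(63.3/10) + 60·10^(78.9/10) + 15·10^(59.9/10) + 60·10^(75.8/10) = 7.146e+09.
L_eq = 10·log₁₀(7.146e+09/225) = 75.02 dB.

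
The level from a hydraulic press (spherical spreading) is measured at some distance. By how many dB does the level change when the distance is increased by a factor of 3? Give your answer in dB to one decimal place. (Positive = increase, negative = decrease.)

Point-source spreading: ΔL = −20·log₁₀(r₂/r₁).
ΔL = −20·log₁₀(3) = -9.54 dB.

-9.5 dB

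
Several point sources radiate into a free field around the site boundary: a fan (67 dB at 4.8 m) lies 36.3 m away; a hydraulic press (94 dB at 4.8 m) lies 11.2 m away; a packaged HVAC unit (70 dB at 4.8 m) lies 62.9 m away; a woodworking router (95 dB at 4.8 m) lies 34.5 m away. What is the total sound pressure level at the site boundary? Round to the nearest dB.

Propagate each source to the receiver with L = L_ref − 20·log₁₀(r/r_ref), then add intensities.
fan: 67 − 20·log₁₀(36.3/4.8) = 67 − 17.57 = 49.43 dB.
hydraulic press: 94 − 20·log₁₀(11.2/4.8) = 94 − 7.36 = 86.64 dB.
packaged HVAC unit: 70 − 20·log₁₀(62.9/4.8) = 70 − 22.35 = 47.65 dB.
woodworking router: 95 − 20·log₁₀(34.5/4.8) = 95 − 17.13 = 77.87 dB.
Σ 10^(L/10) = 5.227e+08 → L_total = 10·log₁₀(5.227e+08) = 87.18 dB.

87 dB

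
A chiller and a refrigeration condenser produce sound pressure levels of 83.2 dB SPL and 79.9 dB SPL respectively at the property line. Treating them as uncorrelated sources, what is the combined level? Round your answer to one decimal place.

Incoherent sources combine by intensity addition: L_total = 10·log₁₀(Σ 10^(L_i/10)).
Σ 10^(L/10) = 10^(83.2/10) + 10^(79.9/10) = 3.067e+08.
L_total = 10·log₁₀(3.067e+08) = 84.87 dB SPL.

84.9 dB SPL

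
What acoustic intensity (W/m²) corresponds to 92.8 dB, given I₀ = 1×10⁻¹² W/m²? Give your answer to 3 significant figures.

0.00191 W/m²

L = 10·log₁₀(I/I₀) ⇒ I = I₀·10^(L/10) = 10⁻¹² × 10^9.28.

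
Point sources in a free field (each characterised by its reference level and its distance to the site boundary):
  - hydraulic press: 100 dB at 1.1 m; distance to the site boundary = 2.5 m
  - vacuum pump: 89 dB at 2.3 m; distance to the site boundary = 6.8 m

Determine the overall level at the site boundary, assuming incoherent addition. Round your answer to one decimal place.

First find each source's level at the receiver (point-source: −20·log₁₀(r/r_ref)), then combine on an intensity basis.
hydraulic press: 100 − 20·log₁₀(2.5/1.1) = 100 − 7.13 = 92.87 dB.
vacuum pump: 89 − 20·log₁₀(6.8/2.3) = 89 − 9.42 = 79.58 dB.
Σ 10^(L/10) = 2.027e+09 → L_total = 10·log₁₀(2.027e+09) = 93.07 dB.

93.1 dB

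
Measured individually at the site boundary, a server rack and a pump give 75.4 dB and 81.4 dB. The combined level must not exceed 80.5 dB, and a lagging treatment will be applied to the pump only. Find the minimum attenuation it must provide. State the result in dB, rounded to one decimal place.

2.5 dB

Everything except the pump sums to 10^(75.4/10) = 3.467e+07 in linear terms, 75.40 dB.
To meet 80.5 dB overall, the treated pump may contribute at most 10^(80.5/10) − 3.467e+07 = 7.753e+07, i.e. 78.89 dB.
So the pump must be reduced from 81.4 to 78.89 dB: IL = 2.51 dB.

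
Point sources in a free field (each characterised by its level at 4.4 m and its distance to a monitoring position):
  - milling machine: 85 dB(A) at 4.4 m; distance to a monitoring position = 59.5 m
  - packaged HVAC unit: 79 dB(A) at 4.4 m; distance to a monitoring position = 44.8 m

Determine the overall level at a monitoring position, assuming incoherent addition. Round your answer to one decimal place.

Apply inverse-square spreading to bring every level to the receiver, then sum 10^(L/10).
milling machine: 85 − 20·log₁₀(59.5/4.4) = 85 − 22.62 = 62.38 dB(A).
packaged HVAC unit: 79 − 20·log₁₀(44.8/4.4) = 79 − 20.16 = 58.84 dB(A).
Σ 10^(L/10) = 2.496e+06 → L_total = 10·log₁₀(2.496e+06) = 63.97 dB(A).

64.0 dB(A)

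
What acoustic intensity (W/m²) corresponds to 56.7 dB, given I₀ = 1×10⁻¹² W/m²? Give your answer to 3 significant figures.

4.68e-07 W/m²

I/I₀ = 10^(56.7/10) = 4.677e+05, so I = 4.677e+05 × 10⁻¹² W/m².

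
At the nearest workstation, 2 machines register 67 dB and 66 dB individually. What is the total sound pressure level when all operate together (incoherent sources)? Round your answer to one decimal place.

For uncorrelated sources the intensities add, so convert each level to linear form, sum, and take 10·log₁₀ of the total.
Σ 10^(L/10) = 10^(67/10) + 10^(66/10) = 8.993e+06.
L_total = 10·log₁₀(8.993e+06) = 69.54 dB.

69.5 dB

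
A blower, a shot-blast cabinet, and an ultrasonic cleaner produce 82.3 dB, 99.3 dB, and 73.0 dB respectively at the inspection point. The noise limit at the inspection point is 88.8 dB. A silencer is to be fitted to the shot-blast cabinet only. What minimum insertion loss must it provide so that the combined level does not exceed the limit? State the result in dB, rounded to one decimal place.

11.8 dB

Everything except the shot-blast cabinet sums to 10^(82.3/10) + 10^(73.0/10) = 1.898e+08 in linear terms, 82.78 dB.
To meet 88.8 dB overall, the treated shot-blast cabinet may contribute at most 10^(88.8/10) − 1.898e+08 = 5.688e+08, i.e. 87.55 dB.
So the shot-blast cabinet must be reduced from 99.3 to 87.55 dB: IL = 11.75 dB.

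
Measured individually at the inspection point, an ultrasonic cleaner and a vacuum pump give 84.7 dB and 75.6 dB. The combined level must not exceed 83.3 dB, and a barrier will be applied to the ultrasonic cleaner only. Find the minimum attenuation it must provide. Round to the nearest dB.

Fixed contribution from the other source: Σ 10^(L/10) = 10^(75.6/10) = 3.631e+07 (75.60 dB).
To meet 83.3 dB overall, the treated ultrasonic cleaner may contribute at most 10^(83.3/10) − 3.631e+07 = 1.775e+08, i.e. 82.49 dB.
Required insertion loss = 84.7 − 82.49 = 2.21 dB.

2 dB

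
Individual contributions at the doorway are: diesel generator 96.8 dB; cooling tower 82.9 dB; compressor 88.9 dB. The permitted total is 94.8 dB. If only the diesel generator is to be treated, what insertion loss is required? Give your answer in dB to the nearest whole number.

The untreated sources together contribute 10^(82.9/10) + 10^(88.9/10) = 9.712e+08, i.e. 89.87 dB.
To meet 94.8 dB overall, the treated diesel generator may contribute at most 10^(94.8/10) − 9.712e+08 = 2.049e+09, i.e. 93.11 dB.
Required insertion loss = 96.8 − 93.11 = 3.69 dB.

4 dB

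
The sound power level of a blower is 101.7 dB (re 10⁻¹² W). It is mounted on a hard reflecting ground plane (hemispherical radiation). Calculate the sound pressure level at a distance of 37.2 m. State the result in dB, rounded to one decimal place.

62.3 dB

The power spreads over a hemisphere of area 2π·r², so L_p = L_w − 10·log₁₀(2π·r²).
2π·r² = 8695 m², 10·log₁₀ of that is 39.393 dB.
L_p = 101.7 − 39.393 = 62.31 dB.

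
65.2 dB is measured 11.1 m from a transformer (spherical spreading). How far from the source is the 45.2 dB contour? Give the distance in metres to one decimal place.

111.0 m

Point-source spreading drops the level by 20·log₁₀(r₂/r₁); inverting, r₂/r₁ = 10^(ΔL/20).
r₂ = 11.1·10^((65.2−45.2)/20) = 11.1·10^(20.0/20) = 111.00 m.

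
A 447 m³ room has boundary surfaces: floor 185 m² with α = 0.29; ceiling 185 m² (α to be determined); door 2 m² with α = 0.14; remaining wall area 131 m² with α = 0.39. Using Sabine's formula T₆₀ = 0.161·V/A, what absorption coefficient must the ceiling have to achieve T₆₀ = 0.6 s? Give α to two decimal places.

Required total absorption A = 0.161·447/0.6 = 119.95 m².
Absorption from the other surfaces = 185·0.29 + 2·0.14 + 131·0.39 = 105.02 m², so the ceiling must supply 14.93 m² over 185 m².
α = 14.93/185 = 0.081.

0.08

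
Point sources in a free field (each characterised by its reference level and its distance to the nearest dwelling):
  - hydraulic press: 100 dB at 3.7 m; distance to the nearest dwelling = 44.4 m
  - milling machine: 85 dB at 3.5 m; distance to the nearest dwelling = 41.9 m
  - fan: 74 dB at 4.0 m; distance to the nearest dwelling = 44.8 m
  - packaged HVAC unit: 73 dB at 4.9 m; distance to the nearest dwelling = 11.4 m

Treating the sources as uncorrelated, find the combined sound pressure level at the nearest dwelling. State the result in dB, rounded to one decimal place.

First find each source's level at the receiver (point-source: −20·log₁₀(r/r_ref)), then combine on an intensity basis.
hydraulic press: 100 − 20·log₁₀(44.4/3.7) = 100 − 21.58 = 78.42 dB.
milling machine: 85 − 20·log₁₀(41.9/3.5) = 85 − 21.56 = 63.44 dB.
fan: 74 − 20·log₁₀(44.8/4.0) = 74 − 20.98 = 53.02 dB.
packaged HVAC unit: 73 − 20·log₁₀(11.4/4.9) = 73 − 7.33 = 65.67 dB.
Σ 10^(L/10) = 7.554e+07 → L_total = 10·log₁₀(7.554e+07) = 78.78 dB.

78.8 dB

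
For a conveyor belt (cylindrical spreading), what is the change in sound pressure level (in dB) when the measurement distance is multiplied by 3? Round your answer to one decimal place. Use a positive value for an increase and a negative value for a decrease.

A line source loses 3 dB per doubling of distance; generally ΔL = −10·log₁₀(r₂/r₁).
ΔL = −10·log₁₀(3) = -4.77 dB.

-4.8 dB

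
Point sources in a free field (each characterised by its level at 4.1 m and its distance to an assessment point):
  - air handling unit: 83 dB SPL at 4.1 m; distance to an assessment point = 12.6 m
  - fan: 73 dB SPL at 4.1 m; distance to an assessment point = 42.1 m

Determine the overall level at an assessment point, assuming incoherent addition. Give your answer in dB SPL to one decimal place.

Apply inverse-square spreading to bring every level to the receiver, then sum 10^(L/10).
air handling unit: 83 − 20·log₁₀(12.6/4.1) = 83 − 9.75 = 73.25 dB SPL.
fan: 73 − 20·log₁₀(42.1/4.1) = 73 − 20.23 = 52.77 dB SPL.
Σ 10^(L/10) = 2.132e+07 → L_total = 10·log₁₀(2.132e+07) = 73.29 dB SPL.

73.3 dB SPL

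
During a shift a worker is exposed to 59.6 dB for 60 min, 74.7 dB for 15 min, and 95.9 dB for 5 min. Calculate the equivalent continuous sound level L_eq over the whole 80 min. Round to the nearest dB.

84 dB

The energy average is taken in the linear domain: L_eq = 10·log₁₀[(Σ tᵢ·10^(Lᵢ/10))/T], T = 80 min.
Σ tᵢ·10^(Lᵢ/10) = 60·10^(59.6/10) + 15·10^(74.7/10) + 5·10^(95.9/10) = 1.995e+10.
L_eq = 10·log₁₀(1.995e+10/80) = 83.97 dB.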